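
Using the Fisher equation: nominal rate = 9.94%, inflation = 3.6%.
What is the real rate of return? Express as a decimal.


Formula: (1 + r_real) = (1 + r_nom) / (1 + inflation)
Substituting: (1 + r_real) = 1.0994 / 1.036
(1 + r_real) = 1.061197
r_real = 1.061197 - 1 = 0.061197

0.061197


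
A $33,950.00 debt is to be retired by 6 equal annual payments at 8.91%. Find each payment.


Formula: PMT = PV * r / (1 - (1+r)^(-n))
Denominator: 1 - (1 + 0.0891)^(-6) = 0.40077
Numerator: $33,950.00 * 0.0891 = 3024.945
PMT = 3024.945 / 0.40077 = $7,547.83

$7,547.83


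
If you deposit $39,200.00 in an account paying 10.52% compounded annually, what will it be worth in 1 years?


Formula: FV = P * (1 + r)^n
Substituting: FV = $39,200.00 * (1 + 0.1052)^1
Growth factor: (1.1052)^1 = 1.1052
FV = $39,200.00 * 1.1052 = $43,323.84

$43,323.84


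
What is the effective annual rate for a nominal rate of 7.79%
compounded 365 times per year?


Formula: EAR = (1 + r/m)^m - 1
Period rate: r/m = 0.0779 / 365 = 0.000213
Compounding: (1 + 0.000213)^365 = 1.081006
EAR = 1.081006 - 1 = 0.081006

0.081006


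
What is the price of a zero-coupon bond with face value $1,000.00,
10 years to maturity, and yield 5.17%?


Formula: Price = FV / (1 + r)^n
Substituting: Price = $1,000.00 / (1 + 0.0517)^10
Discount factor: (1.0517)^10 = 1.65546
Price = $1,000.00 / 1.65546 = $604.06

$604.06


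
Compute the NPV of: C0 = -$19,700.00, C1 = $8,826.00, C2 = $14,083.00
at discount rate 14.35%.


Formula: NPV = C0 + C1/(1+r) + C2/(1+r)^2
Discount C1: $8,826.00 / (1 + 0.1435) = $7,718.41
Discount C2: $14,083.00 / (1 + 0.1435)^2 = $10,770.18
NPV = -$19,700.00 + $7,718.41 + $10,770.18 = -$1,211.41

-$1,211.41


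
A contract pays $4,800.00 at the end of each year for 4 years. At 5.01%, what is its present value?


Formula: PV = PMT * (1 - (1+r)^(-n)) / r
Discount factor: (1 + 0.0501)^(-4) = 0.822389
Bracket: 1 - 0.822389 = 0.177611
PV = $4,800.00 * 0.177611 / 0.0501 = $17,016.61

$17,016.61


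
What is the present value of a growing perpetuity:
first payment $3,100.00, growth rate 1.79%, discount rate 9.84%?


Formula: PV = C / (r - g)
Spread: r - g = 0.0984 - 0.0179 = 0.0805
Substituting: PV = $3,100.00 / 0.0805
PV = $38,509.32

$38,509.32


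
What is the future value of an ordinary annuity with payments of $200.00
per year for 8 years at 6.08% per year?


Formula: FV = PMT * ((1+r)^n - 1) / r
Growth factor: (1 + 0.0608)^8 = 1.603497
Numerator: 1.603497 - 1 = 0.603497
FV = $200.00 * 0.603497 / 0.0608 = $1,985.19

$1,985.19


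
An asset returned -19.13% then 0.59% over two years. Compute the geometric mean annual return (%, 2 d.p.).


Formula: Geometric mean = ((1+r1)*(1+r2))^(1/2) - 1
Product: (1 + -0.1913) * (1 + 0.0059) = 0.8087 * 1.0059 = 0.813471
Square root: 0.813471^0.5 = 0.901926
Geometric mean = 0.901926 - 1 = -0.098074
As percentage: -9.81%

-9.81%


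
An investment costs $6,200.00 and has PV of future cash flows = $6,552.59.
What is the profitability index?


Formula: PI = PV(cash flows) / initial investment
Substituting: PI = $6,552.59 / $6,200.00
PI = 1.0569

1.0569


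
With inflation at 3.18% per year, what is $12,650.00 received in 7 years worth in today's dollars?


Formula: Real value = nominal / (1 + inflation)^years
Price level: (1 + 0.0318)^7 = 1.244998
Real value = $12,650.00 / 1.244998 = $10,160.66

$10,160.66


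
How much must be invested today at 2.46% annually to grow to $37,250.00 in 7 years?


Formula: PV = FV / (1 + r)^n
Substituting: PV = $37,250.00 / (1 + 0.0246)^7
Discount factor: (1.0246)^7 = 1.185442
PV = $37,250.00 / 1.185442 = $31,422.87

$31,422.87


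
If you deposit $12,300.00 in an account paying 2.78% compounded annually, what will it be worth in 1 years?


Formula: FV = P * (1 + r)^n
Substituting: FV = $12,300.00 * (1 + 0.0278)^1
Growth factor: (1.0278)^1 = 1.0278
FV = $12,300.00 * 1.0278 = $12,641.94

$12,641.94


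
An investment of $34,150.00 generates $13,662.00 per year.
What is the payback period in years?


Formula: Payback = investment / annual cash flow
Substituting: Payback = $34,150.00 / $13,662.00
Payback = 2.4996 years

2.4996 years


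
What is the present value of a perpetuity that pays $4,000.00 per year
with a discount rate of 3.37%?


Formula: PV = C / r
Substituting: PV = $4,000.00 / 0.0337
PV = $118,694.36

$118,694.36


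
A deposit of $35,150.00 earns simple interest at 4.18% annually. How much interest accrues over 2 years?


Formula: I = P * r * t
Substituting: I = $35,150.00 * 0.0418 * 2
Step: I = $35,150.00 * 0.0836
I = $2,938.54

$2,938.54


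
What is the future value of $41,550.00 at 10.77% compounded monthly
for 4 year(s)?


Formula: FV = P * (1 + r/m)^(m*t)
Period rate: r/m = 0.1077 / 12 = 0.008975
Total periods: m*t = 12 * 4 = 48
Growth factor: (1 + 0.008975)^48 = 1.535534
FV = $41,550.00 * 1.535534 = $63,801.44

$63,801.44


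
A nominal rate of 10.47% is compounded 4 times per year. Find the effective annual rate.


Formula: EAR = (1 + r/m)^m - 1
Period rate: r/m = 0.1047 / 4 = 0.026175
Compounding: (1 + 0.026175)^4 = 1.108883
EAR = 1.108883 - 1 = 0.108883

0.108883


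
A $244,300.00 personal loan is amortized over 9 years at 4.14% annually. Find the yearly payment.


Formula: PMT = PV * r / (1 - (1+r)^(-n))
Denominator: 1 - (1 + 0.0414)^(-9) = 0.305868
Numerator: $244,300.00 * 0.0414 = 10114.02
PMT = 10114.02 / 0.305868 = $33,066.58

$33,066.58


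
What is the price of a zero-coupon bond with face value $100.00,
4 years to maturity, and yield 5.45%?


Formula: Price = FV / (1 + r)^n
Substituting: Price = $100.00 / (1 + 0.0545)^4
Discount factor: (1.0545)^4 = 1.236478
Price = $100.00 / 1.236478 = $80.87

$80.87


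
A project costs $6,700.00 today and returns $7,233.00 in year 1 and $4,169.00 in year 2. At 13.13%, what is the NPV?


Formula: NPV = C0 + C1/(1+r) + C2/(1+r)^2
Discount C1: $7,233.00 / (1 + 0.1313) = $6,393.53
Discount C2: $4,169.00 / (1 + 0.1313)^2 = $3,257.44
NPV = -$6,700.00 + $6,393.53 + $3,257.44 = $2,950.97

$2,950.97


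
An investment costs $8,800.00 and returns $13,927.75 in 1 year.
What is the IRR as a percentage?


Formula: IRR = C1/C0 - 1
Substituting: IRR = $13,927.75 / $8,800.00 - 1
Ratio: 1.582699 - 1 = 0.582699
IRR = 58.2699%

58.2699%


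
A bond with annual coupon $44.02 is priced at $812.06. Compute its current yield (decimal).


Formula: Current yield = annual coupon / price
Substituting: CY = $44.02 / $812.06
CY = 0.054208

0.054208


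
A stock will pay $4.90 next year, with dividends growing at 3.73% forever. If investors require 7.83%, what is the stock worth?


Formula: P = D1 / (r - g)
Spread: r - g = 0.0783 - 0.0373 = 0.041
Substituting: P = $4.90 / 0.041
P = $119.51

$119.51


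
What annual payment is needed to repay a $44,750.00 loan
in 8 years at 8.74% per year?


Formula: PMT = PV * r / (1 - (1+r)^(-n))
Denominator: 1 - (1 + 0.0874)^(-8) = 0.488453
Numerator: $44,750.00 * 0.0874 = 3911.15
PMT = 3911.15 / 0.488453 = $8,007.22

$8,007.22


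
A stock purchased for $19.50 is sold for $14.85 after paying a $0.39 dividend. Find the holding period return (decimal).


Formula: HPR = (P1 - P0 + D) / P0
Gain: $14.85 - $19.50 + $0.39 = -$4.26
HPR = -$4.26 / $19.50 = -0.2185

-0.2185


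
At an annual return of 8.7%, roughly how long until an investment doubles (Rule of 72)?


Formula: Years ≈ 72 / r
Substituting: Years ≈ 72 / 8.7
Years ≈ 8.3

8.3 years


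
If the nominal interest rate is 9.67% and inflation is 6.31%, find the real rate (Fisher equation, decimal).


Formula: (1 + r_real) = (1 + r_nom) / (1 + inflation)
Substituting: (1 + r_real) = 1.0967 / 1.0631
(1 + r_real) = 1.031606
r_real = 1.031606 - 1 = 0.031606

0.031606


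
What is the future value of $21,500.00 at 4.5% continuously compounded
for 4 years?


Formula: FV = P * e^(r*t)
Exponent: r*t = 0.045 * 4 = 0.18
e^(0.18) = 1.197217
FV = $21,500.00 * 1.197217 = $25,740.17

$25,740.17


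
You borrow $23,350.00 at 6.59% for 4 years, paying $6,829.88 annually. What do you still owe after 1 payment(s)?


Formula: Balance = PV*(1+r)^k - PMT*((1+r)^k - 1)/r
Growth: (1 + 0.0659)^1 = 1.0659
Accumulated factor: ((1+r)^k - 1)/r = 1.0
Balance = $23,350.00 * 1.0659 - $6,829.88 * 1.0
Balance = $18,058.89

$18,058.89


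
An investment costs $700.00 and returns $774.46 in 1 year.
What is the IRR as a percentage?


Formula: IRR = C1/C0 - 1
Substituting: IRR = $774.46 / $700.00 - 1
Ratio: 1.106371 - 1 = 0.106371
IRR = 10.6371%

10.6371%


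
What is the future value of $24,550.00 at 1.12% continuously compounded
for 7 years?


Formula: FV = P * e^(r*t)
Exponent: r*t = 0.0112 * 7 = 0.0784
e^(0.0784) = 1.081555
FV = $24,550.00 * 1.081555 = $26,552.18

$26,552.18


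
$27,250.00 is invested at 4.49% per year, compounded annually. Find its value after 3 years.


Formula: FV = P * (1 + r)^n
Substituting: FV = $27,250.00 * (1 + 0.0449)^3
Growth factor: (1.0449)^3 = 1.140839
FV = $27,250.00 * 1.140839 = $31,087.85

$31,087.85


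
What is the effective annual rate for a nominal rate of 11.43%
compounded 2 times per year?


Formula: EAR = (1 + r/m)^m - 1
Period rate: r/m = 0.1143 / 2 = 0.05715
Compounding: (1 + 0.05715)^2 = 1.117566
EAR = 1.117566 - 1 = 0.117566

0.117566


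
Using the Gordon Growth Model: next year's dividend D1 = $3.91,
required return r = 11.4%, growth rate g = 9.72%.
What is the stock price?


Formula: P = D1 / (r - g)
Spread: r - g = 0.114 - 0.0972 = 0.0168
Substituting: P = $3.91 / 0.0168
P = $232.74

$232.74


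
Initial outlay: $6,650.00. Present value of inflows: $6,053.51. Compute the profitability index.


Formula: PI = PV(cash flows) / initial investment
Substituting: PI = $6,053.51 / $6,650.00
PI = 0.9103

0.9103


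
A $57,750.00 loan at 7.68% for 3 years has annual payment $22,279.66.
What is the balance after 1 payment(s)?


Formula: Balance = PV*(1+r)^k - PMT*((1+r)^k - 1)/r
Growth: (1 + 0.0768)^1 = 1.0768
Accumulated factor: ((1+r)^k - 1)/r = 1.0
Balance = $57,750.00 * 1.0768 - $22,279.66 * 1.0
Balance = $39,905.54

$39,905.54


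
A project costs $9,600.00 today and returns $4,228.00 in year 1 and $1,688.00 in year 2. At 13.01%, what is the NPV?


Formula: NPV = C0 + C1/(1+r) + C2/(1+r)^2
Discount C1: $4,228.00 / (1 + 0.1301) = $3,741.26
Discount C2: $1,688.00 / (1 + 0.1301)^2 = $1,321.72
NPV = -$9,600.00 + $3,741.26 + $1,321.72 = -$4,537.02

-$4,537.02


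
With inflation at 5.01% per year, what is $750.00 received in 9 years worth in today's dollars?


Formula: Real value = nominal / (1 + inflation)^years
Price level: (1 + 0.0501)^9 = 1.552658
Real value = $750.00 / 1.552658 = $483.04

$483.04


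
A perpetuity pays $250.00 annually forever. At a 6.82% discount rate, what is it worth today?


Formula: PV = C / r
Substituting: PV = $250.00 / 0.0682
PV = $3,665.69

$3,665.69


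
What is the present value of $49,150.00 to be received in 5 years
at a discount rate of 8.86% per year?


Formula: PV = FV / (1 + r)^n
Substituting: PV = $49,150.00 / (1 + 0.0886)^5
Discount factor: (1.0886)^5 = 1.528768
PV = $49,150.00 / 1.528768 = $32,150.07

$32,150.07


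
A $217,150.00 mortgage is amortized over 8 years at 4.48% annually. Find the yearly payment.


Formula: PMT = PV * r / (1 - (1+r)^(-n))
Denominator: 1 - (1 + 0.0448)^(-8) = 0.295737
Numerator: $217,150.00 * 0.0448 = 9728.32
PMT = 9728.32 / 0.295737 = $32,895.14

$32,895.14


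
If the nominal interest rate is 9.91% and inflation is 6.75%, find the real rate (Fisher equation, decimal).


Formula: (1 + r_real) = (1 + r_nom) / (1 + inflation)
Substituting: (1 + r_real) = 1.0991 / 1.0675
(1 + r_real) = 1.029602
r_real = 1.029602 - 1 = 0.029602

0.029602


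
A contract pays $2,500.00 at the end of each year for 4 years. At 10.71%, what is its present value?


Formula: PV = PMT * (1 - (1+r)^(-n)) / r
Discount factor: (1 + 0.1071)^(-4) = 0.66566
Bracket: 1 - 0.66566 = 0.33434
PV = $2,500.00 * 0.33434 / 0.1071 = $7,804.38

$7,804.38


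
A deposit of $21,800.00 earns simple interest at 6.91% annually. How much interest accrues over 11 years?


Formula: I = P * r * t
Substituting: I = $21,800.00 * 0.0691 * 11
Step: I = $21,800.00 * 0.7601
I = $16,570.18

$16,570.18


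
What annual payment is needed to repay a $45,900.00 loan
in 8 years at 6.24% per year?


Formula: PMT = PV * r / (1 - (1+r)^(-n))
Denominator: 1 - (1 + 0.0624)^(-8) = 0.383837
Numerator: $45,900.00 * 0.0624 = 2864.16
PMT = 2864.16 / 0.383837 = $7,461.91

$7,461.91


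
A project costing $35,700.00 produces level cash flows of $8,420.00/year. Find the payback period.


Formula: Payback = investment / annual cash flow
Substituting: Payback = $35,700.00 / $8,420.00
Payback = 4.2399 years

4.2399 years


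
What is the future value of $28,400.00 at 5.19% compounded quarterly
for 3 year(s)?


Formula: FV = P * (1 + r/m)^(m*t)
Period rate: r/m = 0.0519 / 4 = 0.012975
Total periods: m*t = 4 * 3 = 12
Growth factor: (1 + 0.012975)^12 = 1.167306
FV = $28,400.00 * 1.167306 = $33,151.49

$33,151.49


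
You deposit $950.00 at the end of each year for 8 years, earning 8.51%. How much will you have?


Formula: FV = PMT * ((1+r)^n - 1) / r
Growth factor: (1 + 0.0851)^8 = 1.922021
Numerator: 1.922021 - 1 = 0.922021
FV = $950.00 * 0.922021 / 0.0851 = $10,292.83

$10,292.83


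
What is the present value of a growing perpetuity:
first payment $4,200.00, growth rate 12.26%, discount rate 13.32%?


Formula: PV = C / (r - g)
Spread: r - g = 0.1332 - 0.1226 = 0.0106
Substituting: PV = $4,200.00 / 0.0106
PV = $396,226.42

$396,226.42


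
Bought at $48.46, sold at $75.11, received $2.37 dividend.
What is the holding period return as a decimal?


Formula: HPR = (P1 - P0 + D) / P0
Gain: $75.11 - $48.46 + $2.37 = $29.02
HPR = $29.02 / $48.46 = 0.5988

0.5988


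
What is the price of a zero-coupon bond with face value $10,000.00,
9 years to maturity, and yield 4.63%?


Formula: Price = FV / (1 + r)^n
Substituting: Price = $10,000.00 / (1 + 0.0463)^9
Discount factor: (1.0463)^9 = 1.502817
Price = $10,000.00 / 1.502817 = $6,654.17

$6,654.17


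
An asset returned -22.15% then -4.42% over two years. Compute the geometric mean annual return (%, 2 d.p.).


Formula: Geometric mean = ((1+r1)*(1+r2))^(1/2) - 1
Product: (1 + -0.2215) * (1 + -0.0442) = 0.7785 * 0.9558 = 0.74409
Square root: 0.74409^0.5 = 0.862607
Geometric mean = 0.862607 - 1 = -0.137393
As percentage: -13.74%

-13.74%


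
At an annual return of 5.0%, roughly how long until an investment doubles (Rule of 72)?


Formula: Years ≈ 72 / r
Substituting: Years ≈ 72 / 5.0
Years ≈ 14.4

14.4 years


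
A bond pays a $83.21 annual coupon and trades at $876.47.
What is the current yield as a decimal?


Formula: Current yield = annual coupon / price
Substituting: CY = $83.21 / $876.47
CY = 0.094938

0.094938


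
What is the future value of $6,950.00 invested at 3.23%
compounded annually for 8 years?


Formula: FV = P * (1 + r)^n
Substituting: FV = $6,950.00 * (1 + 0.0323)^8
Growth factor: (1.0323)^8 = 1.289577
FV = $6,950.00 * 1.289577 = $8,962.56

$8,962.56


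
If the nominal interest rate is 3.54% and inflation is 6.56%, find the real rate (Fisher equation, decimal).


Formula: (1 + r_real) = (1 + r_nom) / (1 + inflation)
Substituting: (1 + r_real) = 1.0354 / 1.0656
(1 + r_real) = 0.971659
r_real = 0.971659 - 1 = -0.028341

-0.028341


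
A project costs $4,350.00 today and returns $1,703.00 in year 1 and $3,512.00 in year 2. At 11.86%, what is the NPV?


Formula: NPV = C0 + C1/(1+r) + C2/(1+r)^2
Discount C1: $1,703.00 / (1 + 0.1186) = $1,522.44
Discount C2: $3,512.00 / (1 + 0.1186)^2 = $2,806.76
NPV = -$4,350.00 + $1,522.44 + $2,806.76 = -$20.80

-$20.80


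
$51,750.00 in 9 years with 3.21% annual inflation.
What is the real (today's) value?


Formula: Real value = nominal / (1 + inflation)^years
Price level: (1 + 0.0321)^9 = 1.328911
Real value = $51,750.00 / 1.328911 = $38,941.65

$38,941.65


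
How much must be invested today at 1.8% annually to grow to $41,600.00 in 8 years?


Formula: PV = FV / (1 + r)^n
Substituting: PV = $41,600.00 / (1 + 0.018)^8
Discount factor: (1.018)^8 = 1.153406
PV = $41,600.00 / 1.153406 = $36,067.09

$36,067.09


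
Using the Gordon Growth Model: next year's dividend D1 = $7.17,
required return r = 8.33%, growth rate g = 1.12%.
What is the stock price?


Formula: P = D1 / (r - g)
Spread: r - g = 0.0833 - 0.0112 = 0.0721
Substituting: P = $7.17 / 0.0721
P = $99.45

$99.45


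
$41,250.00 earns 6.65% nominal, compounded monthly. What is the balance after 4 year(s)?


Formula: FV = P * (1 + r/m)^(m*t)
Period rate: r/m = 0.0665 / 12 = 0.005542
Total periods: m*t = 12 * 4 = 48
Growth factor: (1 + 0.005542)^48 = 1.303777
FV = $41,250.00 * 1.303777 = $53,780.81

$53,780.81


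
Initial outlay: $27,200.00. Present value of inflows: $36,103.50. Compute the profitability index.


Formula: PI = PV(cash flows) / initial investment
Substituting: PI = $36,103.50 / $27,200.00
PI = 1.3273

1.3273


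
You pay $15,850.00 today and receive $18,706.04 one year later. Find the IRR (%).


Formula: IRR = C1/C0 - 1
Substituting: IRR = $18,706.04 / $15,850.00 - 1
Ratio: 1.180192 - 1 = 0.180192
IRR = 18.0192%

18.0192%


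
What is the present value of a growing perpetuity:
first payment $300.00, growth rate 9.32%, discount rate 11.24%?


Formula: PV = C / (r - g)
Spread: r - g = 0.1124 - 0.0932 = 0.0192
Substituting: PV = $300.00 / 0.0192
PV = $15,625.00

$15,625.00


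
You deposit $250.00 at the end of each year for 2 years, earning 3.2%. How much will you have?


Formula: FV = PMT * ((1+r)^n - 1) / r
Growth factor: (1 + 0.032)^2 = 1.065024
Numerator: 1.065024 - 1 = 0.065024
FV = $250.00 * 0.065024 / 0.032 = $508.00

$508.00


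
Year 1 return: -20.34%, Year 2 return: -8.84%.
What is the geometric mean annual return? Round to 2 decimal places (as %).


Formula: Geometric mean = ((1+r1)*(1+r2))^(1/2) - 1
Product: (1 + -0.2034) * (1 + -0.0884) = 0.7966 * 0.9116 = 0.726181
Square root: 0.726181^0.5 = 0.852162
Geometric mean = 0.852162 - 1 = -0.147838
As percentage: -14.78%

-14.78%


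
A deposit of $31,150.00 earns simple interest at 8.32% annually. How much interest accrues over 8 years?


Formula: I = P * r * t
Substituting: I = $31,150.00 * 0.0832 * 8
Step: I = $31,150.00 * 0.6656
I = $20,733.44

$20,733.44


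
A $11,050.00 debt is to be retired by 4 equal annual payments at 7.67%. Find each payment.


Formula: PMT = PV * r / (1 - (1+r)^(-n))
Denominator: 1 - (1 + 0.0767)^(-4) = 0.255917
Numerator: $11,050.00 * 0.0767 = 847.535
PMT = 847.535 / 0.255917 = $3,311.75

$3,311.75


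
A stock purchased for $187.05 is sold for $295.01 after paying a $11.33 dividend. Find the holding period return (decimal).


Formula: HPR = (P1 - P0 + D) / P0
Gain: $295.01 - $187.05 + $11.33 = $119.29
HPR = $119.29 / $187.05 = 0.6377

0.6377


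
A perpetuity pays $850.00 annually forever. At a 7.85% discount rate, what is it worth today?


Formula: PV = C / r
Substituting: PV = $850.00 / 0.0785
PV = $10,828.03

$10,828.03


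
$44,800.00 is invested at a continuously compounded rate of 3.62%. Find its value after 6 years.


Formula: FV = P * e^(r*t)
Exponent: r*t = 0.0362 * 6 = 0.2172
e^(0.2172) = 1.242593
FV = $44,800.00 * 1.242593 = $55,668.15

$55,668.15


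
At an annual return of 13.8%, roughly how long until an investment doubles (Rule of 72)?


Formula: Years ≈ 72 / r
Substituting: Years ≈ 72 / 13.8
Years ≈ 5.2

5.2 years


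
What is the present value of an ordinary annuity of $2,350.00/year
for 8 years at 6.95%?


Formula: PV = PMT * (1 - (1+r)^(-n)) / r
Discount factor: (1 + 0.0695)^(-8) = 0.584189
Bracket: 1 - 0.584189 = 0.415811
PV = $2,350.00 * 0.415811 / 0.0695 = $14,059.78

$14,059.78


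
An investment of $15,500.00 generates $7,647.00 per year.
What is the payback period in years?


Formula: Payback = investment / annual cash flow
Substituting: Payback = $15,500.00 / $7,647.00
Payback = 2.0269 years

2.0269 years


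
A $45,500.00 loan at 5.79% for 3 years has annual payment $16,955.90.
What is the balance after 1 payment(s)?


Formula: Balance = PV*(1+r)^k - PMT*((1+r)^k - 1)/r
Growth: (1 + 0.0579)^1 = 1.0579
Accumulated factor: ((1+r)^k - 1)/r = 1.0
Balance = $45,500.00 * 1.0579 - $16,955.90 * 1.0
Balance = $31,178.55

$31,178.55


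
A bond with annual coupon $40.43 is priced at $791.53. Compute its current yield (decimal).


Formula: Current yield = annual coupon / price
Substituting: CY = $40.43 / $791.53
CY = 0.051078

0.051078


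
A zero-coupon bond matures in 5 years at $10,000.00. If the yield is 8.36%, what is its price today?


Formula: Price = FV / (1 + r)^n
Substituting: Price = $10,000.00 / (1 + 0.0836)^5
Discount factor: (1.0836)^5 = 1.493981
Price = $10,000.00 / 1.493981 = $6,693.53

$6,693.53


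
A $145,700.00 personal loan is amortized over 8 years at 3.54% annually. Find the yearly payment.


Formula: PMT = PV * r / (1 - (1+r)^(-n))
Denominator: 1 - (1 + 0.0354)^(-8) = 0.242932
Numerator: $145,700.00 * 0.0354 = 5157.78
PMT = 5157.78 / 0.242932 = $21,231.35

$21,231.35


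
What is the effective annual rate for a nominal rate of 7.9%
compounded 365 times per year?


Formula: EAR = (1 + r/m)^m - 1
Period rate: r/m = 0.079 / 365 = 0.000216
Compounding: (1 + 0.000216)^365 = 1.082195
EAR = 1.082195 - 1 = 0.082195

0.082195


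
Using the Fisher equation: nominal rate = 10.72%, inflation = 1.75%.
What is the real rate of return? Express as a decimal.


Formula: (1 + r_real) = (1 + r_nom) / (1 + inflation)
Substituting: (1 + r_real) = 1.1072 / 1.0175
(1 + r_real) = 1.088157
r_real = 1.088157 - 1 = 0.088157

0.088157


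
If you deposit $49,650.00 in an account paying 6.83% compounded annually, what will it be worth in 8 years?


Formula: FV = P * (1 + r)^n
Substituting: FV = $49,650.00 * (1 + 0.0683)^8
Growth factor: (1.0683)^8 = 1.696469
FV = $49,650.00 * 1.696469 = $84,229.67

$84,229.67


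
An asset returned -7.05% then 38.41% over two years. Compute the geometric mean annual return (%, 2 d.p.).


Formula: Geometric mean = ((1+r1)*(1+r2))^(1/2) - 1
Product: (1 + -0.0705) * (1 + 0.3841) = 0.9295 * 1.3841 = 1.286521
Square root: 1.286521^0.5 = 1.134249
Geometric mean = 1.134249 - 1 = 0.134249
As percentage: 13.42%

13.42%


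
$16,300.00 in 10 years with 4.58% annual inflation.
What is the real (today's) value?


Formula: Real value = nominal / (1 + inflation)^years
Price level: (1 + 0.0458)^10 = 1.564899
Real value = $16,300.00 / 1.564899 = $10,416.01

$10,416.01


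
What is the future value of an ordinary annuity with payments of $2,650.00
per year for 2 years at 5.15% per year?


Formula: FV = PMT * ((1+r)^n - 1) / r
Growth factor: (1 + 0.0515)^2 = 1.105652
Numerator: 1.105652 - 1 = 0.105652
FV = $2,650.00 * 0.105652 / 0.0515 = $5,436.48

$5,436.48


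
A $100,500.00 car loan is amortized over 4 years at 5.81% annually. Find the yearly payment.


Formula: PMT = PV * r / (1 - (1+r)^(-n))
Denominator: 1 - (1 + 0.0581)^(-4) = 0.202202
Numerator: $100,500.00 * 0.0581 = 5839.05
PMT = 5839.05 / 0.202202 = $28,877.36

$28,877.36


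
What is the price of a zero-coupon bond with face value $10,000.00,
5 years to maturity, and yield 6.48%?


Formula: Price = FV / (1 + r)^n
Substituting: Price = $10,000.00 / (1 + 0.0648)^5
Discount factor: (1.0648)^5 = 1.368801
Price = $10,000.00 / 1.368801 = $7,305.67

$7,305.67


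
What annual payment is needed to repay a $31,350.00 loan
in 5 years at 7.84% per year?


Formula: PMT = PV * r / (1 - (1+r)^(-n))
Denominator: 1 - (1 + 0.0784)^(-5) = 0.314353
Numerator: $31,350.00 * 0.0784 = 2457.84
PMT = 2457.84 / 0.314353 = $7,818.73

$7,818.73


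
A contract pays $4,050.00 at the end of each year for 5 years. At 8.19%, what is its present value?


Formula: PV = PMT * (1 - (1+r)^(-n)) / r
Discount factor: (1 + 0.0819)^(-5) = 0.674628
Bracket: 1 - 0.674628 = 0.325372
PV = $4,050.00 * 0.325372 / 0.0819 = $16,089.82

$16,089.82


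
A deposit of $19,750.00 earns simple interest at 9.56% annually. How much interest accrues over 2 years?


Formula: I = P * r * t
Substituting: I = $19,750.00 * 0.0956 * 2
Step: I = $19,750.00 * 0.1912
I = $3,776.20

$3,776.20


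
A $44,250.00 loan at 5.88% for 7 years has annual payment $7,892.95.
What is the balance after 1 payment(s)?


Formula: Balance = PV*(1+r)^k - PMT*((1+r)^k - 1)/r
Growth: (1 + 0.0588)^1 = 1.0588
Accumulated factor: ((1+r)^k - 1)/r = 1.0
Balance = $44,250.00 * 1.0588 - $7,892.95 * 1.0
Balance = $38,958.95

$38,958.95


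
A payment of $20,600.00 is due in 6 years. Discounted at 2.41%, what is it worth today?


Formula: PV = FV / (1 + r)^n
Substituting: PV = $20,600.00 / (1 + 0.0241)^6
Discount factor: (1.0241)^6 = 1.153597
PV = $20,600.00 / 1.153597 = $17,857.19

$17,857.19


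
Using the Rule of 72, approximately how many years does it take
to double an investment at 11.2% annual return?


Formula: Years ≈ 72 / r
Substituting: Years ≈ 72 / 11.2
Years ≈ 6.4

6.4 years


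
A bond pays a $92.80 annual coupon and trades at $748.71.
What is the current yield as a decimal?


Formula: Current yield = annual coupon / price
Substituting: CY = $92.80 / $748.71
CY = 0.123947

0.123947


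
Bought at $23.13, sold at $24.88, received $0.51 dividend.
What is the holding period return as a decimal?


Formula: HPR = (P1 - P0 + D) / P0
Gain: $24.88 - $23.13 + $0.51 = $2.26
HPR = $2.26 / $23.13 = 0.0977

0.0977


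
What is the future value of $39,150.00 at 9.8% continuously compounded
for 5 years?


Formula: FV = P * e^(r*t)
Exponent: r*t = 0.098 * 5 = 0.49
e^(0.49) = 1.632316
FV = $39,150.00 * 1.632316 = $63,905.18

$63,905.18


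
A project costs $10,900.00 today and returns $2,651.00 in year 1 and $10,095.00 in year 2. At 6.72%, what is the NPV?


Formula: NPV = C0 + C1/(1+r) + C2/(1+r)^2
Discount C1: $2,651.00 / (1 + 0.0672) = $2,484.07
Discount C2: $10,095.00 / (1 + 0.0672)^2 = $8,863.69
NPV = -$10,900.00 + $2,484.07 + $8,863.69 = $447.76

$447.76


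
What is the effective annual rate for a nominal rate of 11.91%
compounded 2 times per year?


Formula: EAR = (1 + r/m)^m - 1
Period rate: r/m = 0.1191 / 2 = 0.05955
Compounding: (1 + 0.05955)^2 = 1.122646
EAR = 1.122646 - 1 = 0.122646

0.122646


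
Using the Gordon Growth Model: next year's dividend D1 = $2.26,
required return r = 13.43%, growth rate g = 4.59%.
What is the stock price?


Formula: P = D1 / (r - g)
Spread: r - g = 0.1343 - 0.0459 = 0.0884
Substituting: P = $2.26 / 0.0884
P = $25.57

$25.57


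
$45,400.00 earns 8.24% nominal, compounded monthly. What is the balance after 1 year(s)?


Formula: FV = P * (1 + r/m)^(m*t)
Period rate: r/m = 0.0824 / 12 = 0.006867
Total periods: m*t = 12 * 1 = 12
Growth factor: (1 + 0.006867)^12 = 1.085584
FV = $45,400.00 * 1.085584 = $49,285.53

$49,285.53


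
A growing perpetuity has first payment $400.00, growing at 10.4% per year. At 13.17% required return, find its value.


Formula: PV = C / (r - g)
Spread: r - g = 0.1317 - 0.104 = 0.0277
Substituting: PV = $400.00 / 0.0277
PV = $14,440.43

$14,440.43


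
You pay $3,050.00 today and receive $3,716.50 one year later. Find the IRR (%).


Formula: IRR = C1/C0 - 1
Substituting: IRR = $3,716.50 / $3,050.00 - 1
Ratio: 1.218525 - 1 = 0.218525
IRR = 21.8525%

21.8525%


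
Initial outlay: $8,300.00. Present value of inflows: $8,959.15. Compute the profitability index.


Formula: PI = PV(cash flows) / initial investment
Substituting: PI = $8,959.15 / $8,300.00
PI = 1.0794

1.0794


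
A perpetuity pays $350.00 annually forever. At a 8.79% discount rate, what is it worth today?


Formula: PV = C / r
Substituting: PV = $350.00 / 0.0879
PV = $3,981.80

$3,981.80


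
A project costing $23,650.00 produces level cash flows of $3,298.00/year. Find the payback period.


Formula: Payback = investment / annual cash flow
Substituting: Payback = $23,650.00 / $3,298.00
Payback = 7.171 years

7.171 years


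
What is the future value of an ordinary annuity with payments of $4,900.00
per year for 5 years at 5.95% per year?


Formula: FV = PMT * ((1+r)^n - 1) / r
Growth factor: (1 + 0.0595)^5 = 1.335072
Numerator: 1.335072 - 1 = 0.335072
FV = $4,900.00 * 0.335072 / 0.0595 = $27,594.19

$27,594.19


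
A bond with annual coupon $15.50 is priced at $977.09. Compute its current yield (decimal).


Formula: Current yield = annual coupon / price
Substituting: CY = $15.50 / $977.09
CY = 0.015863

0.015863


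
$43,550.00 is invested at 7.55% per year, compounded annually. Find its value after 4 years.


Formula: FV = P * (1 + r)^n
Substituting: FV = $43,550.00 * (1 + 0.0755)^4
Growth factor: (1.0755)^4 = 1.337955
FV = $43,550.00 * 1.337955 = $58,267.96

$58,267.96


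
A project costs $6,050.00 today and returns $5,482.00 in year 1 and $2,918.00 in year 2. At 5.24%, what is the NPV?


Formula: NPV = C0 + C1/(1+r) + C2/(1+r)^2
Discount C1: $5,482.00 / (1 + 0.0524) = $5,209.05
Discount C2: $2,918.00 / (1 + 0.0524)^2 = $2,634.65
NPV = -$6,050.00 + $5,209.05 + $2,634.65 = $1,793.70

$1,793.70


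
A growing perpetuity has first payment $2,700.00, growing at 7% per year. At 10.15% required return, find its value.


Formula: PV = C / (r - g)
Spread: r - g = 0.1015 - 0.07 = 0.0315
Substituting: PV = $2,700.00 / 0.0315
PV = $85,714.29

$85,714.29


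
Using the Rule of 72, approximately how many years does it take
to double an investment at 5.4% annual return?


Formula: Years ≈ 72 / r
Substituting: Years ≈ 72 / 5.4
Years ≈ 13.3

13.3 years


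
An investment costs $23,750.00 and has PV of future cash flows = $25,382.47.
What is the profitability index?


Formula: PI = PV(cash flows) / initial investment
Substituting: PI = $25,382.47 / $23,750.00
PI = 1.0687

1.0687


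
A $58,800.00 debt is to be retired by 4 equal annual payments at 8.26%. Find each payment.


Formula: PMT = PV * r / (1 - (1+r)^(-n))
Denominator: 1 - (1 + 0.0826)^(-4) = 0.272006
Numerator: $58,800.00 * 0.0826 = 4856.88
PMT = 4856.88 / 0.272006 = $17,855.79

$17,855.79


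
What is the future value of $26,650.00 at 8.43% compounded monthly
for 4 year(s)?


Formula: FV = P * (1 + r/m)^(m*t)
Period rate: r/m = 0.0843 / 12 = 0.007025
Total periods: m*t = 12 * 4 = 48
Growth factor: (1 + 0.007025)^48 = 1.399369
FV = $26,650.00 * 1.399369 = $37,293.17

$37,293.17


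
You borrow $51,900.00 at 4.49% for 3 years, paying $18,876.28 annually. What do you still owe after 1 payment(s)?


Formula: Balance = PV*(1+r)^k - PMT*((1+r)^k - 1)/r
Growth: (1 + 0.0449)^1 = 1.0449
Accumulated factor: ((1+r)^k - 1)/r = 1.0
Balance = $51,900.00 * 1.0449 - $18,876.28 * 1.0
Balance = $35,354.03

$35,354.03


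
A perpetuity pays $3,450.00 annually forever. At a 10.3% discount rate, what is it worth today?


Formula: PV = C / r
Substituting: PV = $3,450.00 / 0.103
PV = $33,495.15

$33,495.15


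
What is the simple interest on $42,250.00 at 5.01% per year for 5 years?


Formula: I = P * r * t
Substituting: I = $42,250.00 * 0.0501 * 5
Step: I = $42,250.00 * 0.2505
I = $10,583.63

$10,583.63


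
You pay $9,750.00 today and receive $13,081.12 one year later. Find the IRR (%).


Formula: IRR = C1/C0 - 1
Substituting: IRR = $13,081.12 / $9,750.00 - 1
Ratio: 1.341653 - 1 = 0.341653
IRR = 34.1653%

34.1653%


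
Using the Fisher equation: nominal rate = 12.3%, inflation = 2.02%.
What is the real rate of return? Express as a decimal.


Formula: (1 + r_real) = (1 + r_nom) / (1 + inflation)
Substituting: (1 + r_real) = 1.123 / 1.0202
(1 + r_real) = 1.100765
r_real = 1.100765 - 1 = 0.100765

0.100765


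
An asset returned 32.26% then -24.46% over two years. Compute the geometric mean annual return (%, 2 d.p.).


Formula: Geometric mean = ((1+r1)*(1+r2))^(1/2) - 1
Product: (1 + 0.3226) * (1 + -0.2446) = 1.3226 * 0.7554 = 0.999092
Square root: 0.999092^0.5 = 0.999546
Geometric mean = 0.999546 - 1 = -0.000454
As percentage: -0.05%

-0.05%


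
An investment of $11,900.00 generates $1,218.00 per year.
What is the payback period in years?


Formula: Payback = investment / annual cash flow
Substituting: Payback = $11,900.00 / $1,218.00
Payback = 9.7701 years

9.7701 years


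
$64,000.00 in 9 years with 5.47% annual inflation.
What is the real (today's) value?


Formula: Real value = nominal / (1 + inflation)^years
Price level: (1 + 0.0547)^9 = 1.614955
Real value = $64,000.00 / 1.614955 = $39,629.58

$39,629.58


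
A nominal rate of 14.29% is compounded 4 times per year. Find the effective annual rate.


Formula: EAR = (1 + r/m)^m - 1
Period rate: r/m = 0.1429 / 4 = 0.035725
Compounding: (1 + 0.035725)^4 = 1.150742
EAR = 1.150742 - 1 = 0.150742

0.150742


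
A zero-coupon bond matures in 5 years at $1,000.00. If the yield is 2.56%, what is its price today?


Formula: Price = FV / (1 + r)^n
Substituting: Price = $1,000.00 / (1 + 0.0256)^5
Discount factor: (1.0256)^5 = 1.134724
Price = $1,000.00 / 1.134724 = $881.27

$881.27


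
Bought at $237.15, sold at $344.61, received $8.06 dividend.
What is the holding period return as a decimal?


Formula: HPR = (P1 - P0 + D) / P0
Gain: $344.61 - $237.15 + $8.06 = $115.52
HPR = $115.52 / $237.15 = 0.4871

0.4871


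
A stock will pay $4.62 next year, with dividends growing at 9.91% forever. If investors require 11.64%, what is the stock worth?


Formula: P = D1 / (r - g)
Spread: r - g = 0.1164 - 0.0991 = 0.0173
Substituting: P = $4.62 / 0.0173
P = $267.05

$267.05


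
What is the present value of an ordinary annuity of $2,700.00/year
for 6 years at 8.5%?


Formula: PV = PMT * (1 - (1+r)^(-n)) / r
Discount factor: (1 + 0.085)^(-6) = 0.612945
Bracket: 1 - 0.612945 = 0.387055
PV = $2,700.00 * 0.387055 / 0.085 = $12,294.69

$12,294.69


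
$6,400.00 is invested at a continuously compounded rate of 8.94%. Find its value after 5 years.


Formula: FV = P * e^(r*t)
Exponent: r*t = 0.0894 * 5 = 0.447
e^(0.447) = 1.563614
FV = $6,400.00 * 1.563614 = $10,007.13

$10,007.13


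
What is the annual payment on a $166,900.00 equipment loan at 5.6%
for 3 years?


Formula: PMT = PV * r / (1 - (1+r)^(-n))
Denominator: 1 - (1 + 0.056)^(-3) = 0.150803
Numerator: $166,900.00 * 0.056 = 9346.4
PMT = 9346.4 / 0.150803 = $61,977.38

$61,977.38


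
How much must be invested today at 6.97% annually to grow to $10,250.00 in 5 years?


Formula: PV = FV / (1 + r)^n
Substituting: PV = $10,250.00 / (1 + 0.0697)^5
Discount factor: (1.0697)^5 = 1.400587
PV = $10,250.00 / 1.400587 = $7,318.36

$7,318.36


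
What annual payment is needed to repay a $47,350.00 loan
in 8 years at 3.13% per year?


Formula: PMT = PV * r / (1 - (1+r)^(-n))
Denominator: 1 - (1 + 0.0313)^(-8) = 0.218516
Numerator: $47,350.00 * 0.0313 = 1482.055
PMT = 1482.055 / 0.218516 = $6,782.35

$6,782.35


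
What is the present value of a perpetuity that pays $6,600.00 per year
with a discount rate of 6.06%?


Formula: PV = C / r
Substituting: PV = $6,600.00 / 0.0606
PV = $108,910.89

$108,910.89


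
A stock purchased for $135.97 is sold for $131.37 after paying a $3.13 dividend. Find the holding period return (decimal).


Formula: HPR = (P1 - P0 + D) / P0
Gain: $131.37 - $135.97 + $3.13 = -$1.47
HPR = -$1.47 / $135.97 = -0.0108

-0.0108


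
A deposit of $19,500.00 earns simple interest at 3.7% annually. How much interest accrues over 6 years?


Formula: I = P * r * t
Substituting: I = $19,500.00 * 0.037 * 6
Step: I = $19,500.00 * 0.222
I = $4,329.00

$4,329.00


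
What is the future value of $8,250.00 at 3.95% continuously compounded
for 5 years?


Formula: FV = P * e^(r*t)
Exponent: r*t = 0.0395 * 5 = 0.1975
e^(0.1975) = 1.218353
FV = $8,250.00 * 1.218353 = $10,051.41

$10,051.41


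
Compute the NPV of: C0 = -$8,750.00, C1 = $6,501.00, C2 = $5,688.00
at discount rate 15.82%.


Formula: NPV = C0 + C1/(1+r) + C2/(1+r)^2
Discount C1: $6,501.00 / (1 + 0.1582) = $5,613.02
Discount C2: $5,688.00 / (1 + 0.1582)^2 = $4,240.26
NPV = -$8,750.00 + $5,613.02 + $4,240.26 = $1,103.28

$1,103.28


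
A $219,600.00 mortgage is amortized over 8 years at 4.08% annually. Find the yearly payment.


Formula: PMT = PV * r / (1 - (1+r)^(-n))
Denominator: 1 - (1 + 0.0408)^(-8) = 0.273791
Numerator: $219,600.00 * 0.0408 = 8959.68
PMT = 8959.68 / 0.273791 = $32,724.54

$32,724.54


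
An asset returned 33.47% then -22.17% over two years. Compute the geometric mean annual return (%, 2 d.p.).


Formula: Geometric mean = ((1+r1)*(1+r2))^(1/2) - 1
Product: (1 + 0.3347) * (1 + -0.2217) = 1.3347 * 0.7783 = 1.038797
Square root: 1.038797^0.5 = 1.019214
Geometric mean = 1.019214 - 1 = 0.019214
As percentage: 1.92%

1.92%


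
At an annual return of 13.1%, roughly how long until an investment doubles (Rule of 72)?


Formula: Years ≈ 72 / r
Substituting: Years ≈ 72 / 13.1
Years ≈ 5.5

5.5 years


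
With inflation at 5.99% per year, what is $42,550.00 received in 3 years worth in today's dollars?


Formula: Real value = nominal / (1 + inflation)^years
Price level: (1 + 0.0599)^3 = 1.190679
Real value = $42,550.00 / 1.190679 = $35,735.91

$35,735.91


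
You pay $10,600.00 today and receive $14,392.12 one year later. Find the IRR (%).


Formula: IRR = C1/C0 - 1
Substituting: IRR = $14,392.12 / $10,600.00 - 1
Ratio: 1.357747 - 1 = 0.357747
IRR = 35.7747%

35.7747%


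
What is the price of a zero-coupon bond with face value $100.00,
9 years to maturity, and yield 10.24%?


Formula: Price = FV / (1 + r)^n
Substituting: Price = $100.00 / (1 + 0.1024)^9
Discount factor: (1.1024)^9 = 2.404655
Price = $100.00 / 2.404655 = $41.59

$41.59


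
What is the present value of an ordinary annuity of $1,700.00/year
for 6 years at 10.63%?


Formula: PV = PMT * (1 - (1+r)^(-n)) / r
Discount factor: (1 + 0.1063)^(-6) = 0.54546
Bracket: 1 - 0.54546 = 0.45454
PV = $1,700.00 * 0.45454 / 0.1063 = $7,269.23

$7,269.23


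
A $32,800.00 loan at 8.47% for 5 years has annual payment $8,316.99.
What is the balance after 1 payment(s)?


Formula: Balance = PV*(1+r)^k - PMT*((1+r)^k - 1)/r
Growth: (1 + 0.0847)^1 = 1.0847
Accumulated factor: ((1+r)^k - 1)/r = 1.0
Balance = $32,800.00 * 1.0847 - $8,316.99 * 1.0
Balance = $27,261.17

$27,261.17


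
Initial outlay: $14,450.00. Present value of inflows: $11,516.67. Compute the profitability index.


Formula: PI = PV(cash flows) / initial investment
Substituting: PI = $11,516.67 / $14,450.00
PI = 0.797

0.797


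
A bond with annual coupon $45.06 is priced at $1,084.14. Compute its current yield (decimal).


Formula: Current yield = annual coupon / price
Substituting: CY = $45.06 / $1,084.14
CY = 0.041563

0.041563


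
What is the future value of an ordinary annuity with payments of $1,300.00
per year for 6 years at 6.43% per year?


Formula: FV = PMT * ((1+r)^n - 1) / r
Growth factor: (1 + 0.0643)^6 = 1.453397
Numerator: 1.453397 - 1 = 0.453397
FV = $1,300.00 * 0.453397 / 0.0643 = $9,166.67

$9,166.67


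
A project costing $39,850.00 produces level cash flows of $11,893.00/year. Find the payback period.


Formula: Payback = investment / annual cash flow
Substituting: Payback = $39,850.00 / $11,893.00
Payback = 3.3507 years

3.3507 years


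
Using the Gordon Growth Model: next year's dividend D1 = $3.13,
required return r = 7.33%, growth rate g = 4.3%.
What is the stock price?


Formula: P = D1 / (r - g)
Spread: r - g = 0.0733 - 0.043 = 0.0303
Substituting: P = $3.13 / 0.0303
P = $103.30

$103.30


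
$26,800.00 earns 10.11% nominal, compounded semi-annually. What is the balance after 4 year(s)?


Formula: FV = P * (1 + r/m)^(m*t)
Period rate: r/m = 0.1011 / 2 = 0.05055
Total periods: m*t = 2 * 4 = 8
Growth factor: (1 + 0.05055)^8 = 1.483658
FV = $26,800.00 * 1.483658 = $39,762.04

$39,762.04
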